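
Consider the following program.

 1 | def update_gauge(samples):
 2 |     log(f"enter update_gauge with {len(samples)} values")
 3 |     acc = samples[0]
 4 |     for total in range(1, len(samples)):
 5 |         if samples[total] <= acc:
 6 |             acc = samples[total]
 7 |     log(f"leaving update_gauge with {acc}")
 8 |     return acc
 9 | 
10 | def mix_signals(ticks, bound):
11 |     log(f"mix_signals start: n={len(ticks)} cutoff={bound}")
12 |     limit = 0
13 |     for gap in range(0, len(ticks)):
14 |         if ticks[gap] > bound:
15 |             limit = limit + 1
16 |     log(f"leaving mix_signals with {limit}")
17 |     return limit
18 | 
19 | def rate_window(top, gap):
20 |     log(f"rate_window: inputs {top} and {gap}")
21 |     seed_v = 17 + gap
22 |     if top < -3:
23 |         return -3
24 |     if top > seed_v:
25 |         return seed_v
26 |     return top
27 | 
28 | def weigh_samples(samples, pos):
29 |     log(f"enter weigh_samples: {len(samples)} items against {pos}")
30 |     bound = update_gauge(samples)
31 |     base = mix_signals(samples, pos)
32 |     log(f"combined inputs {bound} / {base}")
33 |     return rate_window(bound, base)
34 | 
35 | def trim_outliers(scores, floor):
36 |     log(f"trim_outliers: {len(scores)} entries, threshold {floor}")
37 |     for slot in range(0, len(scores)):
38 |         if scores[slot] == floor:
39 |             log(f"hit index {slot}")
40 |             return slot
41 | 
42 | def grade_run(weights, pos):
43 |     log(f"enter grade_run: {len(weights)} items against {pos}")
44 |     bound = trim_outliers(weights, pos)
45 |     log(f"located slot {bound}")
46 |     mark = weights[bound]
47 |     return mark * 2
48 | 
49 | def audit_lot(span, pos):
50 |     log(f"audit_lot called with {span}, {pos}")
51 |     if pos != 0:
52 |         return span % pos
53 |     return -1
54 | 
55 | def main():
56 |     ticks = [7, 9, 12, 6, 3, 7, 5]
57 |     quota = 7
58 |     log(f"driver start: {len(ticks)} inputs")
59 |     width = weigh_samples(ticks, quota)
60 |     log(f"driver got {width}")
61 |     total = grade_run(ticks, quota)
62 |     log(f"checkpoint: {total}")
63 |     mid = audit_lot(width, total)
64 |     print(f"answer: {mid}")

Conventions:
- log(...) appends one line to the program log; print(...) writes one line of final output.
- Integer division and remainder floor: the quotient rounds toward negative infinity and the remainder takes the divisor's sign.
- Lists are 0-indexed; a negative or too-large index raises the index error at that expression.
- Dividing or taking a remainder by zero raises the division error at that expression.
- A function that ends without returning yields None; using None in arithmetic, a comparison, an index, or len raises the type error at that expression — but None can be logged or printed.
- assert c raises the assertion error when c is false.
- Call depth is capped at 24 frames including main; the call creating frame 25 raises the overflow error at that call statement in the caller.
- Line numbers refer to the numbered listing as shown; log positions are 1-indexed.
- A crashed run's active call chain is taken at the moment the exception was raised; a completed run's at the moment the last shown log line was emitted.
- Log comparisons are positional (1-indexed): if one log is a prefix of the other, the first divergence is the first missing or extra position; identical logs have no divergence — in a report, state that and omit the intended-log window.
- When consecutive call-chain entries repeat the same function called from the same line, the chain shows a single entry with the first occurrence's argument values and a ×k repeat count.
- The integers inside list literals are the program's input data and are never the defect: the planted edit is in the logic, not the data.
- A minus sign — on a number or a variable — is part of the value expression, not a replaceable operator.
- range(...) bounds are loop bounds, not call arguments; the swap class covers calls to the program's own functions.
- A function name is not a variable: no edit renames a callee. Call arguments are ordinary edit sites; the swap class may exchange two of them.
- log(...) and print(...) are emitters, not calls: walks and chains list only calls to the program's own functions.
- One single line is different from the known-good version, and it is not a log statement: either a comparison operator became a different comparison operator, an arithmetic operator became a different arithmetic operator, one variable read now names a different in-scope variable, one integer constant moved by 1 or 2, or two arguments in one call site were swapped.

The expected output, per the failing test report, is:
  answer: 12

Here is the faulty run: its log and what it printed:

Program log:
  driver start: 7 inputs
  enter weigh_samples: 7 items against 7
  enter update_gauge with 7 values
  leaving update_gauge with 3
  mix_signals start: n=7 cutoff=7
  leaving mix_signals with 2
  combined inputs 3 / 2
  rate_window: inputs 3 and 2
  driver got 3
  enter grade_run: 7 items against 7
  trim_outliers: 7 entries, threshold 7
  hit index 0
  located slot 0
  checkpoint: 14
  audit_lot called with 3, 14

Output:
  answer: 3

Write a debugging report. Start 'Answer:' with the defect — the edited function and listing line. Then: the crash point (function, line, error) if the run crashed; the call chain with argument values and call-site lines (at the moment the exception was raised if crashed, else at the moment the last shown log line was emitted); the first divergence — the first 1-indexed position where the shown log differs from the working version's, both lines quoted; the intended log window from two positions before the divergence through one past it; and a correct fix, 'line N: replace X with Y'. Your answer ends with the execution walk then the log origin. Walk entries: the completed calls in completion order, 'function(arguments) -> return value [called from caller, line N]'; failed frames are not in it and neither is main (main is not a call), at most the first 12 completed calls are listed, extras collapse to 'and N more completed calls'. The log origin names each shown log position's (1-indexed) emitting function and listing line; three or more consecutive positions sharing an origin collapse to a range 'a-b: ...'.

Answer: the defect is in update_gauge at line 5.
Key observation: Position 4 is the first bad log line: 'leaving update_gauge with 3' should read 'leaving update_gauge with 12'.
Call chain: main -> audit_lot(3, 14) (called at line 63).
First divergence: position 4; shown 'leaving update_gauge with 3' vs intended 'leaving update_gauge with 12'.
Intended log window:
  2: enter weigh_samples: 7 items against 7
  3: enter update_gauge with 7 values
  4: leaving update_gauge with 12
  5: mix_signals start: n=7 cutoff=7
Execution walk:
  update_gauge([7, 9, 12, 6, 3, 7, 5]) -> 3  [called from weigh_samples, line 30]
  mix_signals([7, 9, 12, 6, 3, 7, 5], 7) -> 2  [called from weigh_samples, line 31]
  rate_window(3, 2) -> 3  [called from weigh_samples, line 33]
  weigh_samples([7, 9, 12, 6, 3, 7, 5], 7) -> 3  [called from main, line 59]
  trim_outliers([7, 9, 12, 6, 3, 7, 5], 7) -> 0  [called from grade_run, line 44]
  grade_run([7, 9, 12, 6, 3, 7, 5], 7) -> 14  [called from main, line 61]
  audit_lot(3, 14) -> 3  [called from main, line 63]
Log origin:
  1: from main, line 58
  2: from weigh_samples, line 29
  3: from update_gauge, line 2
  4: from update_gauge, line 7
  5: from mix_signals, line 11
  6: from mix_signals, line 16
  7: from weigh_samples, line 32
  8: from rate_window, line 20
  9: from main, line 60
  10: from grade_run, line 43
  11: from trim_outliers, line 36
  12: from trim_outliers, line 39
  13: from grade_run, line 45
  14: from main, line 62
  15: from audit_lot, line 50
A correct fix: line 5: replace `<=` with `>`.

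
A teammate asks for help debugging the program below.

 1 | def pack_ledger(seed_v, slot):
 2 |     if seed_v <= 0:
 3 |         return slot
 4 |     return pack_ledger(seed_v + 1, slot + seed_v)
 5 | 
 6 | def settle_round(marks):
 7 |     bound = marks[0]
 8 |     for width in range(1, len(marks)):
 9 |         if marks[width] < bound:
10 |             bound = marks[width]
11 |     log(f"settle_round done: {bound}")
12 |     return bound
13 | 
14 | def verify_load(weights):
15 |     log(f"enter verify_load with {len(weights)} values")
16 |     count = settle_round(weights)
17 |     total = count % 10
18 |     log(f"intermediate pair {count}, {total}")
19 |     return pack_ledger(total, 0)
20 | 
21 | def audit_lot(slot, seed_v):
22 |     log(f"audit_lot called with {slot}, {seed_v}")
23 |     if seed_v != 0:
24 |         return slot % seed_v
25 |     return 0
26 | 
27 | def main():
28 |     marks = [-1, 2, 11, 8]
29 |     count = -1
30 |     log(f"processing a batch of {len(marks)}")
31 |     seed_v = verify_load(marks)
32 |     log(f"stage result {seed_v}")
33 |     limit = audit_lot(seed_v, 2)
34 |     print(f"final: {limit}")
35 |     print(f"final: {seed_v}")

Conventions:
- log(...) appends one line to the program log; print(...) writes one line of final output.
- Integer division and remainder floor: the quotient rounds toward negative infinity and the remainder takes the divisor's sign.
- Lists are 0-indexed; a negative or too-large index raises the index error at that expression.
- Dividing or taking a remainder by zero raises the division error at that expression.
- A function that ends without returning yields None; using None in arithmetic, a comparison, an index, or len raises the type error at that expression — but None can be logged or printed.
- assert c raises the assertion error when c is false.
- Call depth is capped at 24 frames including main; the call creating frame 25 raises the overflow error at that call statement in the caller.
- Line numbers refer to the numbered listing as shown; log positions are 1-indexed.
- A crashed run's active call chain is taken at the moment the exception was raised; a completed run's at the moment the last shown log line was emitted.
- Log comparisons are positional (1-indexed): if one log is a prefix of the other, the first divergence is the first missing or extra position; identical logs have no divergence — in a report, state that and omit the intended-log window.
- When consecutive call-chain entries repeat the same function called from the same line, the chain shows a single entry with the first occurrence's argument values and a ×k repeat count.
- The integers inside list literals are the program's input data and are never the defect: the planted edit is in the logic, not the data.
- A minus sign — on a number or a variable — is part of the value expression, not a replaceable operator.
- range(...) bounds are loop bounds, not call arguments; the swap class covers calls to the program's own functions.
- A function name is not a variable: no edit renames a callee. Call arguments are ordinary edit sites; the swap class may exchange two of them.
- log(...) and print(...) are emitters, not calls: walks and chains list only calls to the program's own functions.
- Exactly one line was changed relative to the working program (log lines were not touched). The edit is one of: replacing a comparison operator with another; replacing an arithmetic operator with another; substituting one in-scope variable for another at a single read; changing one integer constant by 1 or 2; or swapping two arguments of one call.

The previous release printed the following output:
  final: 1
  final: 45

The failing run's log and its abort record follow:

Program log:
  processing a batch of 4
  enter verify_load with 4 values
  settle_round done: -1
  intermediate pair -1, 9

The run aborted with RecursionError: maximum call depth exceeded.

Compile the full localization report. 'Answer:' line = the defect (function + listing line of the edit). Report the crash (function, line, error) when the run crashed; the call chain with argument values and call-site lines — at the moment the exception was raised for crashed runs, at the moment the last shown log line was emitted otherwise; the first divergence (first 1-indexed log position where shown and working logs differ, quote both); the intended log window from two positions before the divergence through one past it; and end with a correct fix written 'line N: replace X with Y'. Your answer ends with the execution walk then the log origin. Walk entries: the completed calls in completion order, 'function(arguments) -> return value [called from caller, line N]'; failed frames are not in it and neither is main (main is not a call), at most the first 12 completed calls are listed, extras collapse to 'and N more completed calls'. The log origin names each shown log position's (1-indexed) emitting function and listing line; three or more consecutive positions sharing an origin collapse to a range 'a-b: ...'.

Answer: the defect is in pack_ledger at line 4.
Key observation: After 4 matching log lines the faulty run goes silent, while the working version continues with 'stage result 45'.
Crash: pack_ledger, line 4, RecursionError.
Call chain: main -> verify_load([-1, 2, 11, 8]) (called at line 31) -> pack_ledger(9, 0) (called at line 19) -> pack_ledger(10, 9) (called at line 4) ×21.
First divergence: position 5 (shown log ended at 4 lines; the working version continues: 'stage result 45').
Intended log window:
  3: settle_round done: -1
  4: intermediate pair -1, 9
  5: stage result 45
  6: audit_lot called with 45, 2
Execution walk:
  settle_round([-1, 2, 11, 8]) -> -1  [called from verify_load, line 16]
Log origin:
  1: emitted by main (line 30)
  2: emitted by verify_load (line 15)
  3: emitted by settle_round (line 11)
  4: emitted by verify_load (line 18)
A correct fix: line 4: replace `seed_v + 1` with `seed_v - 1`.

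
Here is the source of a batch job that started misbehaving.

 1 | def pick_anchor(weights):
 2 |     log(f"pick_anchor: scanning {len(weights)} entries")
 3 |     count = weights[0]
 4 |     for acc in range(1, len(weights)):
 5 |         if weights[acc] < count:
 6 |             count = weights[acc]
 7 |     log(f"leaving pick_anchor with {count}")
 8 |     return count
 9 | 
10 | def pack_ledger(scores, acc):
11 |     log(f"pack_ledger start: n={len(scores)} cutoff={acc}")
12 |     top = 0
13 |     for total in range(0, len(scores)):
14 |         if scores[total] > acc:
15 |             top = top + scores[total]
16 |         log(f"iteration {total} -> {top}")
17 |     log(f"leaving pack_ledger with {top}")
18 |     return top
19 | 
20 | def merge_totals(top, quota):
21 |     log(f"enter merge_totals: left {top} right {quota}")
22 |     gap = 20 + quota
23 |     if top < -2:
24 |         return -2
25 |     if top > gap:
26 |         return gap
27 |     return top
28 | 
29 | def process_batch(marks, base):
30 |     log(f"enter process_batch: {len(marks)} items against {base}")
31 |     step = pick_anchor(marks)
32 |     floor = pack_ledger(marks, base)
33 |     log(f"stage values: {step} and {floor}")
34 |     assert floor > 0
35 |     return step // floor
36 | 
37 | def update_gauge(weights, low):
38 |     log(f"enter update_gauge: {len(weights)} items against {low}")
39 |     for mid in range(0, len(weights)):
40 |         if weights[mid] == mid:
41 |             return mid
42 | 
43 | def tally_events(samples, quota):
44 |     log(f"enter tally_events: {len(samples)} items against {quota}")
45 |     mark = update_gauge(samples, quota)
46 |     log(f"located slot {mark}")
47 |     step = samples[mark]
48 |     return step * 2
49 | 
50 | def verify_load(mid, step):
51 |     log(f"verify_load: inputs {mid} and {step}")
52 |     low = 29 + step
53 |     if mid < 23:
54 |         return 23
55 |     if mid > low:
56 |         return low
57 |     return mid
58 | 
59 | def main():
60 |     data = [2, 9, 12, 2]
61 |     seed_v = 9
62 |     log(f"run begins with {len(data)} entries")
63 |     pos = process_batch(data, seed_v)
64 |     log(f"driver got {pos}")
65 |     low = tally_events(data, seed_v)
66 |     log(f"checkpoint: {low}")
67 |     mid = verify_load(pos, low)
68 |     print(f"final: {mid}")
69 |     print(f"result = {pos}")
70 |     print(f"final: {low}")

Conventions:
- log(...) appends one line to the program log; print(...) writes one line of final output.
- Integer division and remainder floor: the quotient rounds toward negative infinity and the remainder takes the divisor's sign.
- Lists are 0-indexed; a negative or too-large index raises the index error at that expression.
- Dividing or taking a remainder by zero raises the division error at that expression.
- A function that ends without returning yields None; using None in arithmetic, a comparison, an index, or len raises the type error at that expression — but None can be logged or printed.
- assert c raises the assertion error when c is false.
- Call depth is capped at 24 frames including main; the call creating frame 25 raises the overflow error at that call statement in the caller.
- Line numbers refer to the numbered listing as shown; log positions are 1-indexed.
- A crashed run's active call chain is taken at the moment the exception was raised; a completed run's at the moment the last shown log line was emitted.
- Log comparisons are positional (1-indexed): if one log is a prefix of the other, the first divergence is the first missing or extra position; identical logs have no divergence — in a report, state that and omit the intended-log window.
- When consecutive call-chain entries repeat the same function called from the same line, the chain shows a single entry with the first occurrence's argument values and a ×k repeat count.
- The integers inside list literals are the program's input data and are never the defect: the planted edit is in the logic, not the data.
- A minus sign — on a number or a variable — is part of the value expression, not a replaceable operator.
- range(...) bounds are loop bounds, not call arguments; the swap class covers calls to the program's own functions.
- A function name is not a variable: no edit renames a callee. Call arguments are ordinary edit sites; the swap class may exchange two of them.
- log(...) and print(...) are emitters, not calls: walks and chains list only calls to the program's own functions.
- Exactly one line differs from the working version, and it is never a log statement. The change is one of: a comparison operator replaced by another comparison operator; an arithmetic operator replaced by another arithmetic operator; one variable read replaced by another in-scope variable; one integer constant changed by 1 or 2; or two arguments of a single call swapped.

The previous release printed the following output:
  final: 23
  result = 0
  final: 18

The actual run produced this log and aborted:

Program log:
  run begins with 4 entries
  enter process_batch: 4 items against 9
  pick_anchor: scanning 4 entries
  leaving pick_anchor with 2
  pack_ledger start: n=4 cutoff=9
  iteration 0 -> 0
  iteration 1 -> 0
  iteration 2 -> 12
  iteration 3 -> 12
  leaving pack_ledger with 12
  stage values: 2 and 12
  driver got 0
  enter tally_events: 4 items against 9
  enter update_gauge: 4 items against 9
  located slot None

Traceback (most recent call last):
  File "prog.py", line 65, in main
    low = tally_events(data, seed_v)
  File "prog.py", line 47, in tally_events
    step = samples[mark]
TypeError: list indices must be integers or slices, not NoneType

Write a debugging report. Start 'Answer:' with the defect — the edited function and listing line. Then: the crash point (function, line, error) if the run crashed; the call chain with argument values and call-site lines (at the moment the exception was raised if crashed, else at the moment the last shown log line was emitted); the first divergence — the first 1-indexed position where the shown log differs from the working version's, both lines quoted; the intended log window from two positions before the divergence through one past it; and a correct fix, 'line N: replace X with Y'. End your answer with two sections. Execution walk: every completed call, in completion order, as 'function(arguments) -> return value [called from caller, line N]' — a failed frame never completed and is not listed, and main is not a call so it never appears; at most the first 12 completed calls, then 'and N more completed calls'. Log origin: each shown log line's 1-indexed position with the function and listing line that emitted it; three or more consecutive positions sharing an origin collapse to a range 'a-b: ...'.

Answer: the defect is in update_gauge at line 40.
Key observation: Log line 15 is where behavior first shows: 'located slot None' appears instead of 'located slot 1'.
Crash: tally_events, line 47, TypeError.
Call chain: main -> tally_events([2, 9, 12, 2], 9) (called at line 65).
First divergence: position 15; shown 'located slot None' vs intended 'located slot 1'.
Intended log window:
  13: enter tally_events: 4 items against 9
  14: enter update_gauge: 4 items against 9
  15: located slot 1
  16: checkpoint: 18
Execution walk:
  pick_anchor([2, 9, 12, 2]) -> 2  [called from process_batch, line 31]
  pack_ledger([2, 9, 12, 2], 9) -> 12  [called from process_batch, line 32]
  process_batch([2, 9, 12, 2], 9) -> 0  [called from main, line 63]
  update_gauge([2, 9, 12, 2], 9) -> None  [called from tally_events, line 45]
Log origins:
  1 — main, line 62
  2 — process_batch, line 30
  3 — pick_anchor, line 2
  4 — pick_anchor, line 7
  5 — pack_ledger, line 11
  6-9 — pack_ledger, line 16
  10 — pack_ledger, line 17
  11 — process_batch, line 33
  12 — main, line 64
  13 — tally_events, line 44
  14 — update_gauge, line 38
  15 — tally_events, line 46
A correct fix: line 40: replace `weights[mid] == mid` with `weights[mid] == low`.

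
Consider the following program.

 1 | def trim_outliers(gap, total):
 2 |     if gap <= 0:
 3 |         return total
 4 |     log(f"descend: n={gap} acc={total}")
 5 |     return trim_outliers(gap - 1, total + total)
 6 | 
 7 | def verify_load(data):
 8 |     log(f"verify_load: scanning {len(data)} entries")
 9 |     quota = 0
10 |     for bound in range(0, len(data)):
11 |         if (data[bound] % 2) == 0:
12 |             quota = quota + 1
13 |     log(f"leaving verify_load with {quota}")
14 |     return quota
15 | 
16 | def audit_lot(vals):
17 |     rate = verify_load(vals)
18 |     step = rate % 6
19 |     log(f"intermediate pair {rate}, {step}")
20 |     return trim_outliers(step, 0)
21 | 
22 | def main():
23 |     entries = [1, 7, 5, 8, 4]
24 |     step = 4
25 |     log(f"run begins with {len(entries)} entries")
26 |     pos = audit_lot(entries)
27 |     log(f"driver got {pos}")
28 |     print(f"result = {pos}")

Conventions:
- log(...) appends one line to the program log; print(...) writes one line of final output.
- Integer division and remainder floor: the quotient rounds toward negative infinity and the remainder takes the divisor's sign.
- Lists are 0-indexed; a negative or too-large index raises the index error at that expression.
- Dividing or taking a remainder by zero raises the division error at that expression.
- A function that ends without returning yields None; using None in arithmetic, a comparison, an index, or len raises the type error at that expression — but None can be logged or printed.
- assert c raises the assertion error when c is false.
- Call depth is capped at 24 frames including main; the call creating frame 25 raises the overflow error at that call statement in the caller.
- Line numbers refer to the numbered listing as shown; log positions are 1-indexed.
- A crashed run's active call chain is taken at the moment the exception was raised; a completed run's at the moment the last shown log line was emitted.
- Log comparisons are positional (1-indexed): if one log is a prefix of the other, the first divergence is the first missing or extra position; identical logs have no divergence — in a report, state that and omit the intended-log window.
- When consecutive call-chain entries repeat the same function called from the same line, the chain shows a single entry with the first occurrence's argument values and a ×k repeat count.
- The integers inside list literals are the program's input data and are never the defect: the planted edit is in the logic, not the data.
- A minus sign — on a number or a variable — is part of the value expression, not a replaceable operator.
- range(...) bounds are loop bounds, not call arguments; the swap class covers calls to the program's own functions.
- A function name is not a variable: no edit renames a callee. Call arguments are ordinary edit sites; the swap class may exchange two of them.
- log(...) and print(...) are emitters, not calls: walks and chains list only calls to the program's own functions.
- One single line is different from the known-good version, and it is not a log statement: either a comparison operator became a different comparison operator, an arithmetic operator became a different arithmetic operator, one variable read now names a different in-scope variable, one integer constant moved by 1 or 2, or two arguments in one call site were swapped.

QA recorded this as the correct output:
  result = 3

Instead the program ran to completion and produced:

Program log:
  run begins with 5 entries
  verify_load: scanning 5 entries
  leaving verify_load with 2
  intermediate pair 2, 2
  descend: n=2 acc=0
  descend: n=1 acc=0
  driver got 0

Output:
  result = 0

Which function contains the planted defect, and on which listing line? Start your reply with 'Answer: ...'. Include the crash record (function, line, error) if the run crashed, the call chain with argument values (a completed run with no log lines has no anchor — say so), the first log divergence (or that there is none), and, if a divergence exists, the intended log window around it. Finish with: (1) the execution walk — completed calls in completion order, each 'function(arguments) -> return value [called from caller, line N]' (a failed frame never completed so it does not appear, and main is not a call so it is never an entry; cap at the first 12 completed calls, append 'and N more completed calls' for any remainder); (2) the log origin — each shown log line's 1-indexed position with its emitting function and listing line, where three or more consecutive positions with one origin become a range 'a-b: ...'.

Answer: the defect is in trim_outliers at line 5.
The tell: Everything matches until log position 6, which reads 'descend: n=1 acc=0' in place of 'descend: n=1 acc=2'.
Call chain: main.
First divergence: position 6 — shown 'descend: n=1 acc=0', intended 'descend: n=1 acc=2'.
Intended log window:
  4: intermediate pair 2, 2
  5: descend: n=2 acc=0
  6: descend: n=1 acc=2
  7: driver got 3
Execution walk:
  verify_load([1, 7, 5, 8, 4]) -> 2  [called from audit_lot, line 17]
  trim_outliers(0, 0) -> 0  [called from trim_outliers, line 5]
  trim_outliers(1, 0) -> 0  [called from trim_outliers, line 5]
  trim_outliers(2, 0) -> 0  [called from audit_lot, line 20]
  audit_lot([1, 7, 5, 8, 4]) -> 0  [called from main, line 26]
Log origins:
  1: from main, line 25
  2: from verify_load, line 8
  3: from verify_load, line 13
  4: from audit_lot, line 19
  5: from trim_outliers, line 4
  6: from trim_outliers, line 4
  7: from main, line 27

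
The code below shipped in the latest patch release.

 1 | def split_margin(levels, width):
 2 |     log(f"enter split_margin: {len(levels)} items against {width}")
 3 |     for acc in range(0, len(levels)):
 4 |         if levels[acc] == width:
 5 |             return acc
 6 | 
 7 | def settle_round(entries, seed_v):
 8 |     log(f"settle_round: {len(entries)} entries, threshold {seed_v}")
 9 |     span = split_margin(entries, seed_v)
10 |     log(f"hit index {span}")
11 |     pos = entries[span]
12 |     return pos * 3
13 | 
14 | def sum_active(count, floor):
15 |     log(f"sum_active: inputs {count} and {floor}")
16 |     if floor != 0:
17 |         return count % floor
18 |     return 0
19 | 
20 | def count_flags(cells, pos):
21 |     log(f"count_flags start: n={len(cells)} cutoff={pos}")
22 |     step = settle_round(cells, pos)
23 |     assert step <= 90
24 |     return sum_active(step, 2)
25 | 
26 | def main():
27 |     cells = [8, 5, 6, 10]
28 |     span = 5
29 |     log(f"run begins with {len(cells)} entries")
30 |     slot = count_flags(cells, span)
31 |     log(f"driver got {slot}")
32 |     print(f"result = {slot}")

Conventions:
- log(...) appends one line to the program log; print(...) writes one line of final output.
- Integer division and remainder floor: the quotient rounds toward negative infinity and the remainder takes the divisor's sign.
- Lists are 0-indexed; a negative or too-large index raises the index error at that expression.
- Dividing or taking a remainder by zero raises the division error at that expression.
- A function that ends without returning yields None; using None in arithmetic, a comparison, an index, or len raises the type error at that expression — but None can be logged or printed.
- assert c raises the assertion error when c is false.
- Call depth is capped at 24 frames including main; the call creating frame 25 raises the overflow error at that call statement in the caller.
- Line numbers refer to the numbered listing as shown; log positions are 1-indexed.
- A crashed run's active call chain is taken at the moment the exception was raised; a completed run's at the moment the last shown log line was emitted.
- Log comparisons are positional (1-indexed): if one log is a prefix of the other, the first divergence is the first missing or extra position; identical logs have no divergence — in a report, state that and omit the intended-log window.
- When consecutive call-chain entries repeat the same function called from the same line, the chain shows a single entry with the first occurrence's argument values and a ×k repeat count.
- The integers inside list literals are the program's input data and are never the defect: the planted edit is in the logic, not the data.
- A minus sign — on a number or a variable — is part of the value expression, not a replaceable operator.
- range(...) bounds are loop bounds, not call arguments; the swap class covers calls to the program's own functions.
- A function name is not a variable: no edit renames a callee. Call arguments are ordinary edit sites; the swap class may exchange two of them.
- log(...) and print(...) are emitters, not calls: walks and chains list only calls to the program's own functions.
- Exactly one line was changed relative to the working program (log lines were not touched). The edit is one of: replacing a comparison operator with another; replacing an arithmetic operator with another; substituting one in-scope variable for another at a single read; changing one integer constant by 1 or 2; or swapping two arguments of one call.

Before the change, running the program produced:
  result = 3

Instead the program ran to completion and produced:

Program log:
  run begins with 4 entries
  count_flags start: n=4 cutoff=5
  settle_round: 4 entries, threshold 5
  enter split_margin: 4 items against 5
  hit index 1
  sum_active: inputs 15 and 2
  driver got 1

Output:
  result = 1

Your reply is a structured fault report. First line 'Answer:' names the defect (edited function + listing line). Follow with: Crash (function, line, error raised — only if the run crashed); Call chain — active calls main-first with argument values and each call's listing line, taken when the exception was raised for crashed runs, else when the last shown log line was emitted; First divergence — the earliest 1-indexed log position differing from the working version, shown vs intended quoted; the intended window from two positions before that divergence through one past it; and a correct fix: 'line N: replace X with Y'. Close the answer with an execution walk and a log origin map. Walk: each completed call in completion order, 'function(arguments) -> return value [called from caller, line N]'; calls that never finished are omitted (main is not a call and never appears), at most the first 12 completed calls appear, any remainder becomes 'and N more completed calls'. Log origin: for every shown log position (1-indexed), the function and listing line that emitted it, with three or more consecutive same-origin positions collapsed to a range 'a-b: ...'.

Answer: the defect is in count_flags at line 24.
Core observation: The earliest visible damage is log position 6 — 'sum_active: inputs 15 and 2' rather than the intended 'sum_active: inputs 15 and 4'.
Call chain: main.
First divergence: position 6 — the shown line 'sum_active: inputs 15 and 2' should read 'sum_active: inputs 15 and 4'.
Intended log window:
  4: enter split_margin: 4 items against 5
  5: hit index 1
  6: sum_active: inputs 15 and 4
  7: driver got 3
Execution walk:
  split_margin([8, 5, 6, 10], 5) -> 1  [called from settle_round, line 9]
  settle_round([8, 5, 6, 10], 5) -> 15  [called from count_flags, line 22]
  sum_active(15, 2) -> 1  [called from count_flags, line 24]
  count_flags([8, 5, 6, 10], 5) -> 1  [called from main, line 30]
Log origin:
  1 — main, line 29
  2 — count_flags, line 21
  3 — settle_round, line 8
  4 — split_margin, line 2
  5 — settle_round, line 10
  6 — sum_active, line 15
  7 — main, line 31
A correct fix: line 24: replace `2` with `4`.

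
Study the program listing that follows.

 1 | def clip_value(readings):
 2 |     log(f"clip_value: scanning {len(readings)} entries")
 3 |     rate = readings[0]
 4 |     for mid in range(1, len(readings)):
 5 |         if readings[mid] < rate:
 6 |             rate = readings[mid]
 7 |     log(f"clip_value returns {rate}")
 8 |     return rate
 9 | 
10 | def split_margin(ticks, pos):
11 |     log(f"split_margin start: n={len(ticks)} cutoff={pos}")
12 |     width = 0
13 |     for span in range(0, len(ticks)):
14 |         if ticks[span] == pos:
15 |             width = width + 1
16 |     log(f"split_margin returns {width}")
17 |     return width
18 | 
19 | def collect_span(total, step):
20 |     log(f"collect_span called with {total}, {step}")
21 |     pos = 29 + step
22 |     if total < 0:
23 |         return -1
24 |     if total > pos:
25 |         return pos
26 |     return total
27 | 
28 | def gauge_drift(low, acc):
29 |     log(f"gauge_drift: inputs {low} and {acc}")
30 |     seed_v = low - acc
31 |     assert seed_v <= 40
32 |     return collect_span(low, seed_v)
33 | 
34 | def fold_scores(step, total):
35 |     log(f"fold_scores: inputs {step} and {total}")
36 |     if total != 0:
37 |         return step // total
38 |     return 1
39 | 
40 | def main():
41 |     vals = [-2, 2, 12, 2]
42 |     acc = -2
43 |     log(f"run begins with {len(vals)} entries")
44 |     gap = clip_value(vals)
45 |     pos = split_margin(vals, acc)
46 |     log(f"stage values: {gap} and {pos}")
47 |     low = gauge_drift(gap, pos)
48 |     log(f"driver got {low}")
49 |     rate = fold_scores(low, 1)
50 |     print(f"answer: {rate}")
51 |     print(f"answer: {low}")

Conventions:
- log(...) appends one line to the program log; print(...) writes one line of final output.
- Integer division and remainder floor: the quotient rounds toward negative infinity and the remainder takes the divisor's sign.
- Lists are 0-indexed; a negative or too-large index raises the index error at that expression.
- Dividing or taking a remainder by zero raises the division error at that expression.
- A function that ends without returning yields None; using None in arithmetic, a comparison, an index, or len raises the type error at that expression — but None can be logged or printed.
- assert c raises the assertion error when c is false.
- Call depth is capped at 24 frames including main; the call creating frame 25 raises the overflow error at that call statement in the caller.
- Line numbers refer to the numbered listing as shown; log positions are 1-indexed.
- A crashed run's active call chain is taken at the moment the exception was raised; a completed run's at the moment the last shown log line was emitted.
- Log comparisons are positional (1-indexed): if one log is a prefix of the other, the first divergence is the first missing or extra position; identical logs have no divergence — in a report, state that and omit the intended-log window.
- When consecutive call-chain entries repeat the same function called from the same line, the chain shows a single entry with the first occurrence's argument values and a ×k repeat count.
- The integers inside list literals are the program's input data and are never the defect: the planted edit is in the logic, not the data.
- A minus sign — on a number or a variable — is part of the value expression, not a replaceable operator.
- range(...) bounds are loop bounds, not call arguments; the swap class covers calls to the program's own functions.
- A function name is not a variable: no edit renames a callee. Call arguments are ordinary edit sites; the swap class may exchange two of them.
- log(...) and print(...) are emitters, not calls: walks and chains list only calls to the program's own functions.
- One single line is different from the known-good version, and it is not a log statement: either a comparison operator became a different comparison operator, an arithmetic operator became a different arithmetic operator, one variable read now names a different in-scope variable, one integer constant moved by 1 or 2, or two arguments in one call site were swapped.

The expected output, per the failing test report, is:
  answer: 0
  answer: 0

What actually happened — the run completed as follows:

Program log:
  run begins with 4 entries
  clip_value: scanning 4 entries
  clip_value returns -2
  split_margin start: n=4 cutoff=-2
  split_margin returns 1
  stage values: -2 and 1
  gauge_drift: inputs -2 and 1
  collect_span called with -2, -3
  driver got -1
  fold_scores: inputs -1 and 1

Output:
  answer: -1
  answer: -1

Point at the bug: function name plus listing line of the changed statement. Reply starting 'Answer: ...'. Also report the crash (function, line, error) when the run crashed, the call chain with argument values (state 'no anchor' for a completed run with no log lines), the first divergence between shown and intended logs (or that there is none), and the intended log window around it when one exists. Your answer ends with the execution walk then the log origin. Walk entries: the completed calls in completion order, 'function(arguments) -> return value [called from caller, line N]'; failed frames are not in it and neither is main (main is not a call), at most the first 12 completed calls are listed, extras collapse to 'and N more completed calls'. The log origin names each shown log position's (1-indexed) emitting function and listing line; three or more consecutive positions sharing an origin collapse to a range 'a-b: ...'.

Answer: the defect is in collect_span at line 23.
Key observation: Position 9 is the first bad log line: 'driver got -1' should read 'driver got 0'.
Call chain: main -> fold_scores(-1, 1) (called at line 49).
First divergence: position 9; shown 'driver got -1' vs intended 'driver got 0'.
Intended log window:
  7: gauge_drift: inputs -2 and 1
  8: collect_span called with -2, -3
  9: driver got 0
  10: fold_scores: inputs 0 and 1
Execution walk:
  clip_value([-2, 2, 12, 2]) -> -2  [called from main, line 44]
  split_margin([-2, 2, 12, 2], -2) -> 1  [called from main, line 45]
  collect_span(-2, -3) -> -1  [called from gauge_drift, line 32]
  gauge_drift(-2, 1) -> -1  [called from main, line 47]
  fold_scores(-1, 1) -> -1  [called from main, line 49]
Log origin:
  1: logged in main at line 43
  2: logged in clip_value at line 2
  3: logged in clip_value at line 7
  4: logged in split_margin at line 11
  5: logged in split_margin at line 16
  6: logged in main at line 46
  7: logged in gauge_drift at line 29
  8: logged in collect_span at line 20
  9: logged in main at line 48
  10: logged in fold_scores at line 35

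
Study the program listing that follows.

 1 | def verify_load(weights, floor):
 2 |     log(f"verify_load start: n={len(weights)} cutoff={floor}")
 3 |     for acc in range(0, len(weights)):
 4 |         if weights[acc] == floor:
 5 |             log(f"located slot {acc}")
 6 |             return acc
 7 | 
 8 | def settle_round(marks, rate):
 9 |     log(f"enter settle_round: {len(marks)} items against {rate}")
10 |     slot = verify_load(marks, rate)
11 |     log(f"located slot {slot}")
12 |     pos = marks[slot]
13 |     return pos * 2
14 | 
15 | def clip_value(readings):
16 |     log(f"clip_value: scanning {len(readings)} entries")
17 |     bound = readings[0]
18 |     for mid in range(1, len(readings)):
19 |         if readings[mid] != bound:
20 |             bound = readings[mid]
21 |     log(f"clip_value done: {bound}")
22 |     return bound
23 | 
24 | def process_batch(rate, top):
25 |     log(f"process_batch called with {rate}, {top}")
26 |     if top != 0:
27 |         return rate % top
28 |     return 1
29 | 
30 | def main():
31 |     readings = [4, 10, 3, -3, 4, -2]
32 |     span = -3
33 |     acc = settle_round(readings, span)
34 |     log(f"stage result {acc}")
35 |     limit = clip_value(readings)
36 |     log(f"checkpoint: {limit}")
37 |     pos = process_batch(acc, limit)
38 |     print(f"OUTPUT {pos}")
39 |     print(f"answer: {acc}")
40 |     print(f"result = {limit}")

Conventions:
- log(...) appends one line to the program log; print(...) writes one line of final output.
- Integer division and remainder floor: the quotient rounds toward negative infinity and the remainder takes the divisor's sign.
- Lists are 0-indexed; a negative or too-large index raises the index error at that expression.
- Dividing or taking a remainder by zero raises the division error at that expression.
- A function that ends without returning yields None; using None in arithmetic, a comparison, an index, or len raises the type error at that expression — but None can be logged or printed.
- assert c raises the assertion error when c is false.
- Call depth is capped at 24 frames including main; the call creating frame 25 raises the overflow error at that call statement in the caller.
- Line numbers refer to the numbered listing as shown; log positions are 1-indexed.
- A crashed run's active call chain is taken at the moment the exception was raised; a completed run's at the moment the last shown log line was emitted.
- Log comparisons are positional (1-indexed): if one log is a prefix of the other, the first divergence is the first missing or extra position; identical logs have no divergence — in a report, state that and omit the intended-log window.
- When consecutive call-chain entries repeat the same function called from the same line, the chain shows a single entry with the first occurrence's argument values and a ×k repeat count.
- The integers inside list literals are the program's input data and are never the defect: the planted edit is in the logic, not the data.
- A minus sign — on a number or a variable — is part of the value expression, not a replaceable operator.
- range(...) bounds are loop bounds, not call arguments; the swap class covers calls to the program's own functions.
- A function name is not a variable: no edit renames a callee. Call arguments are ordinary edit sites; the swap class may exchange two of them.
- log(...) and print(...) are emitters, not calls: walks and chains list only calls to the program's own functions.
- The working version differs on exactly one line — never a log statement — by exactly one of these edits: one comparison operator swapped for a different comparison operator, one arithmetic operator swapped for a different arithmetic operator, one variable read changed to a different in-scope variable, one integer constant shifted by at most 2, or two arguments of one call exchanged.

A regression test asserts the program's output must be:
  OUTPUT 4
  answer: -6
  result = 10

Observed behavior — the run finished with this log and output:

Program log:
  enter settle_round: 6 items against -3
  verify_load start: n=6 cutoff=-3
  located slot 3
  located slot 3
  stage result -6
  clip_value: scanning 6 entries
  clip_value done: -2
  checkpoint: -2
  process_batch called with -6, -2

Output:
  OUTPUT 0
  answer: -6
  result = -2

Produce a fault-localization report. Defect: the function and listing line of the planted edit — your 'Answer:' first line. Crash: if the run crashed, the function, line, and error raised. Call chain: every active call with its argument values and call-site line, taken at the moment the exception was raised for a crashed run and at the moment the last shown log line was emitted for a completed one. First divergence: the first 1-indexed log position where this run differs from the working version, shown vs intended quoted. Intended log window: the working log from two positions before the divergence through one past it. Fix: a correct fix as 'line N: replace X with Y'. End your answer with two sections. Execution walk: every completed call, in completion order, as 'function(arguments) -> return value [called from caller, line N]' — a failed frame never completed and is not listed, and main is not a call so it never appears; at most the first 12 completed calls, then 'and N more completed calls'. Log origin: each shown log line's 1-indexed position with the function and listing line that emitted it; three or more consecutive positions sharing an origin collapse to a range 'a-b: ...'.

Answer: the defect is in clip_value at line 19.
Key fact: Everything matches until log position 7, which reads 'clip_value done: -2' in place of 'clip_value done: 10'.
Call chain: main -> process_batch(-6, -2) (called at line 37).
First divergence: position 7 — shown 'clip_value done: -2', intended 'clip_value done: 10'.
Intended log window:
  5: stage result -6
  6: clip_value: scanning 6 entries
  7: clip_value done: 10
  8: checkpoint: 10
Execution walk:
  verify_load([4, 10, 3, -3, 4, -2], -3) -> 3  [called from settle_round, line 10]
  settle_round([4, 10, 3, -3, 4, -2], -3) -> -6  [called from main, line 33]
  clip_value([4, 10, 3, -3, 4, -2]) -> -2  [called from main, line 35]
  process_batch(-6, -2) -> 0  [called from main, line 37]
Log origins:
  1: logged in settle_round at line 9
  2: logged in verify_load at line 2
  3: logged in verify_load at line 5
  4: logged in settle_round at line 11
  5: logged in main at line 34
  6: logged in clip_value at line 16
  7: logged in clip_value at line 21
  8: logged in main at line 36
  9: logged in process_batch at line 25
A correct fix: line 19: replace `!=` with `>`.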